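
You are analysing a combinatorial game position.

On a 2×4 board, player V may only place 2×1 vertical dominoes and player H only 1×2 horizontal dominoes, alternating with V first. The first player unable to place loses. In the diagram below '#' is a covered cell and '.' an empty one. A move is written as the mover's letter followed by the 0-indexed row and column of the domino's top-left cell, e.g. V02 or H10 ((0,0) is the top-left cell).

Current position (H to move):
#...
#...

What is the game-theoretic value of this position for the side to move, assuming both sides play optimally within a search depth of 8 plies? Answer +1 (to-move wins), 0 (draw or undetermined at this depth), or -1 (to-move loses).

value(#.../#..., H) = +1

ply 1, H at #.../#... | H01=+1→###./#...*; H02=+1→#.##/#...; H11=+1→#.../###.; H12=+1→#.../#.##
ply 2, V at ###./#... | V03=-1→####/#..#*
ply 3, H at ####/#..# | H11=+1→####/####*
ply 4: ####/#### is terminal -1 (V); from #.../#... depth 8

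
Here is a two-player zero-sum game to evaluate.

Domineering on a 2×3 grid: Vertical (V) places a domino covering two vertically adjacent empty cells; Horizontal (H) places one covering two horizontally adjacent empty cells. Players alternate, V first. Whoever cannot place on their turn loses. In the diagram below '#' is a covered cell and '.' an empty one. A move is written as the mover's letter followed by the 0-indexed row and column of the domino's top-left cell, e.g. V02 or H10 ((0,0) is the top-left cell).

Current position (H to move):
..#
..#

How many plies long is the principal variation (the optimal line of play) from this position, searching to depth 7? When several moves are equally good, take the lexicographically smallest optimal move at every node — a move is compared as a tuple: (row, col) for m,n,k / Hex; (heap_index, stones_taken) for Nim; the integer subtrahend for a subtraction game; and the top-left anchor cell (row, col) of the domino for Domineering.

p1 H@[..#/..#]: H00[###/..#]+1* H10[..#/###]+1
p2 V@[###/..#] terminal -1; root [..#/..#] d7

PV length from [..#/..#]: 1 ply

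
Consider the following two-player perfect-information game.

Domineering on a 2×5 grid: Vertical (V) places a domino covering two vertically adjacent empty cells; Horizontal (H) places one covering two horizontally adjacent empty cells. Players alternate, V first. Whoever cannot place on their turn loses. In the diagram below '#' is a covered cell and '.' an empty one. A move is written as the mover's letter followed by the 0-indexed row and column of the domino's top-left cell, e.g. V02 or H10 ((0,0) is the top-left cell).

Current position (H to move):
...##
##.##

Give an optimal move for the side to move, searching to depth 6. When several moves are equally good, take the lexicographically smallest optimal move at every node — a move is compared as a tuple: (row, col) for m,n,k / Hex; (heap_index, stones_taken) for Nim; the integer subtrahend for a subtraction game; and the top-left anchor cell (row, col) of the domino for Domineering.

ply 1, H at ...##/##.## | H00=-1→##.##/##.##; H01=+1→.####/##.##*
ply 2: .####/##.## is terminal -1 (V); from ...##/##.## depth 6

H's best at [...##/##.##]: H01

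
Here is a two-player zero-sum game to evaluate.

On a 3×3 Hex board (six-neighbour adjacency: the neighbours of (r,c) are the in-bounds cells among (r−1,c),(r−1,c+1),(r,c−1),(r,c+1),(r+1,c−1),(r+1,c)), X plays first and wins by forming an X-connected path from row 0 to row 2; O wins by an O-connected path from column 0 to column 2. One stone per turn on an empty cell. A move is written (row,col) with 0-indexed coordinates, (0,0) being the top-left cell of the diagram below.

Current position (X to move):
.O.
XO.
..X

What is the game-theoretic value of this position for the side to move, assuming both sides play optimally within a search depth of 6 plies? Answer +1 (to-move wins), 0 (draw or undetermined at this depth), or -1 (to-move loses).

value(.O./XO./..X, X) = -1

p1 X@[.O./XO./..X]: (0,0)[XO./XO./..X]-1* (0,2)[.OX/XO./..X]-1 (1,2)[.O./XOX/..X]-1 (2,0)[.O./XO./X.X]-1 (2,1)[.O./XO./.XX]-1
p2 O@[XO./XO./..X]: (0,2)[XOO/XO./..X]-1 (1,2)[XO./XOO/..X]-1 (2,0)[XO./XO./O.X]+1* (2,1)[XO./XO./.OX]-1
p3 X@[XO./XO./O.X]: (0,2)[XOX/XO./O.X]-1* (1,2)[XO./XOX/O.X]-1 (2,1)[XO./XO./OXX]-1
p4 O@[XOX/XO./O.X]: (1,2)[XOX/XOO/O.X]+1* (2,1)[XOX/XO./OOX]-1
p5 X@[XOX/XOO/O.X] terminal -1; root [.O./XO./..X] d6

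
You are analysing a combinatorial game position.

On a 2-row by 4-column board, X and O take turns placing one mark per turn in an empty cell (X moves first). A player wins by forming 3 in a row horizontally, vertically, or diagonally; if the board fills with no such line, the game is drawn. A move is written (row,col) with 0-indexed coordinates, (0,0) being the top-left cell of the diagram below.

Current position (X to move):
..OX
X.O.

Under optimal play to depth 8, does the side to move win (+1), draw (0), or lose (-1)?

value(..OX/X.O., X) = 0

[..OX/X.O.] X move#1: (0,0):+0/X.OX/X.O.*, (0,1):+0/.XOX/X.O., (1,1):+0/..OX/XXO., (1,3):+0/..OX/X.OX
[X.OX/X.O.] O move#2: (0,1):+0/XOOX/X.O.*, (1,1):+0/X.OX/XOO., (1,3):+0/X.OX/X.OO
[XOOX/X.O.] X move#3: (1,1):+0/XOOX/XXO.*, (1,3):+0/XOOX/X.OX
[XOOX/XXO.] O move#4: (1,3):+0/XOOX/XXOO*
[XOOX/XXOO] end (terminal +0, X#5); searched ..OX/X.O. to 8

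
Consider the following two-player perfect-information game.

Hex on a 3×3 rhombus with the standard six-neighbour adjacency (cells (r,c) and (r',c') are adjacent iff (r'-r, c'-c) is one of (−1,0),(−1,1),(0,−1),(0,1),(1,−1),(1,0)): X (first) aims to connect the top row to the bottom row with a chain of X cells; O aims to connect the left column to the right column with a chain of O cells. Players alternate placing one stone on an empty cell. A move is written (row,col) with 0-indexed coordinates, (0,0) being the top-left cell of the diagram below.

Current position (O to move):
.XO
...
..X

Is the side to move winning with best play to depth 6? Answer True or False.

O winning at [.XO/.../..X]: True

ply 1, O at .XO/.../..X | (0,0)=-1→OXO/.../..X; (1,0)=-1→.XO/O../..X; (1,1)=+1→.XO/.O./..X*; (1,2)=-1→.XO/..O/..X; (2,0)=-1→.XO/.../O.X; (2,1)=-1→.XO/.../.OX
ply 2, X at .XO/.O./..X | (0,0)=-1→XXO/.O./..X*; (1,0)=-1→.XO/XO./..X; (1,2)=-1→.XO/.OX/..X; (2,0)=-1→.XO/.O./X.X; (2,1)=-1→.XO/.O./.XX
ply 3, O at XXO/.O./..X | (1,0)=+1→XXO/OO./..X*; (1,2)=+1→XXO/.OO/..X; (2,0)=+1→XXO/.O./O.X; (2,1)=+1→XXO/.O./.OX
ply 4: XXO/OO./..X is terminal -1 (X); from .XO/.../..X depth 6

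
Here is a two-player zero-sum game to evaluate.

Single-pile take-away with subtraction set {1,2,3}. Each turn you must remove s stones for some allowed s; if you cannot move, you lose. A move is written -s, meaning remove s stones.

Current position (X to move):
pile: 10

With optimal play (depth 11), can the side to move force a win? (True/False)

X winning at [10]: True

[10] X move#1: -1:-1/9, -2:+1/8*, -3:-1/7
[8] O move#2: -1:-1/7*, -2:-1/6, -3:-1/5
[7] X move#3: -1:-1/6, -2:-1/5, -3:+1/4*
[4] O move#4: -1:-1/3*, -2:-1/2, -3:-1/1
[3] X move#5: -1:-1/2, -2:-1/1, -3:+1/0*
[0] end (terminal -1, O#6); searched 10 to 11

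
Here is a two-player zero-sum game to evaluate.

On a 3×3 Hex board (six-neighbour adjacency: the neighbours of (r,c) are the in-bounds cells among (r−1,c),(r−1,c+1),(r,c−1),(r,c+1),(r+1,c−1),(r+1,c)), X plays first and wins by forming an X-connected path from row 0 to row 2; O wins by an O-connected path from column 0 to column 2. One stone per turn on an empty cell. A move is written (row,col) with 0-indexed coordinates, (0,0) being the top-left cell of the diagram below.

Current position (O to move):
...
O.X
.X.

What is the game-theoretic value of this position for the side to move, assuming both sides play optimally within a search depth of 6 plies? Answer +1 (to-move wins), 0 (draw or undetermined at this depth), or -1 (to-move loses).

[.../O.X/.X.] O move#1: (0,0):-1/O../O.X/.X., (0,1):-1/.O./O.X/.X., (0,2):+1/..O/O.X/.X.*, (1,1):-1/.../OOX/.X., (2,0):-1/.../O.X/OX., (2,2):-1/.../O.X/.XO
[..O/O.X/.X.] X move#2: (0,0):-1/X.O/O.X/.X.*, (0,1):-1/.XO/O.X/.X., (1,1):-1/..O/OXX/.X., (2,0):-1/..O/O.X/XX., (2,2):-1/..O/O.X/.XX
[X.O/O.X/.X.] O move#3: (0,1):+1/XOO/O.X/.X.*, (1,1):+1/X.O/OOX/.X., (2,0):+1/X.O/O.X/OX., (2,2):+1/X.O/O.X/.XO
[XOO/O.X/.X.] end (terminal -1, X#4); searched .../O.X/.X. to 6

value(.../O.X/.X., O) = +1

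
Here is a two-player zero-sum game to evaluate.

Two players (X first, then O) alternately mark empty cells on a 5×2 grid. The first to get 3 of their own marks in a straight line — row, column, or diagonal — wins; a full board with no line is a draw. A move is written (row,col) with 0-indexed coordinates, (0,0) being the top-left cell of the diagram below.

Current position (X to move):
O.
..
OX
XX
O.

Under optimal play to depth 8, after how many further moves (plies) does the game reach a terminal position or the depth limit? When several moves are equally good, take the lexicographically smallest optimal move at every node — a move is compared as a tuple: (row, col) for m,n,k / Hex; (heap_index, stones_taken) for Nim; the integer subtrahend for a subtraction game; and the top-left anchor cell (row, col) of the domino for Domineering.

PV length from [O./../OX/XX/O.]: 3 plies

ply 1, X at O./../OX/XX/O. | (0,1)=-1→OX/../OX/XX/O.; (1,0)=+1→O./X./OX/XX/O.*; (1,1)=+1→O./.X/OX/XX/O.; (4,1)=+1→O./../OX/XX/OX
ply 2, O at O./X./OX/XX/O. | (0,1)=-1→OO/X./OX/XX/O.*; (1,1)=-1→O./XO/OX/XX/O.; (4,1)=-1→O./X./OX/XX/OO
ply 3, X at OO/X./OX/XX/O. | (1,1)=+1→OO/XX/OX/XX/O.*; (4,1)=+1→OO/X./OX/XX/OX
ply 4: OO/XX/OX/XX/O. is terminal -1 (O); from O./../OX/XX/O. depth 8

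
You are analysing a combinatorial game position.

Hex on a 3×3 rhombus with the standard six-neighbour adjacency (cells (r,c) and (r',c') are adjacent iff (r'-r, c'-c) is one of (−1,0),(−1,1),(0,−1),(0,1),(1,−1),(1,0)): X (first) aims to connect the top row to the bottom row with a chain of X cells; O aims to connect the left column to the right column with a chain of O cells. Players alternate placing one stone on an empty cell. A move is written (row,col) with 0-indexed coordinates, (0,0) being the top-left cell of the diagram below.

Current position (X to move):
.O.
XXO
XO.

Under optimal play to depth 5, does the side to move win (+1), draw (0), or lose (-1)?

ply 1, X at .O./XXO/XO. | (0,0)=+1→XO./XXO/XO.*; (0,2)=+1→.OX/XXO/XO.; (2,2)=+1→.O./XXO/XOX
ply 2: XO./XXO/XO. is terminal -1 (O); from .O./XXO/XO. depth 5

value(.O./XXO/XO., X) = +1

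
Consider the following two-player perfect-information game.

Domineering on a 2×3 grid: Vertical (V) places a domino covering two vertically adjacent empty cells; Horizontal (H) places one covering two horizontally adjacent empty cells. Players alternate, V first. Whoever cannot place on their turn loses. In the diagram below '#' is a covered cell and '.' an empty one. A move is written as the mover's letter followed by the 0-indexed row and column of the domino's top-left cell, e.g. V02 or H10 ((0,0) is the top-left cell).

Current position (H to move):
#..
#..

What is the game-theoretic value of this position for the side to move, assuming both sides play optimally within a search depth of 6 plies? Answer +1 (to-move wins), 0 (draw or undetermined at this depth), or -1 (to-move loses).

value(#../#.., H) = +1

[#../#..] H move#1: H01:+1/###/#..*, H11:+1/#../###
[###/#..] end (terminal -1, V#2); searched #../#.. to 6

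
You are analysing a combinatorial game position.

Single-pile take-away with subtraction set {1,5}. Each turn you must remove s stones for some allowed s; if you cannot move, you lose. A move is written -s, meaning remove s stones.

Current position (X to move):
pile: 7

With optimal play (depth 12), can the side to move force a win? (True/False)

ply 1, X at 7 | -1=+1→6*; -5=+1→2
ply 2, O at 6 | -1=-1→5*; -5=-1→1
ply 3, X at 5 | -1=+1→4*; -5=+1→0
ply 4, O at 4 | -1=-1→3*
ply 5, X at 3 | -1=+1→2*
ply 6, O at 2 | -1=-1→1*
ply 7, X at 1 | -1=+1→0*
ply 8: 0 is terminal -1 (O); from 7 depth 12

X winning at [7]: True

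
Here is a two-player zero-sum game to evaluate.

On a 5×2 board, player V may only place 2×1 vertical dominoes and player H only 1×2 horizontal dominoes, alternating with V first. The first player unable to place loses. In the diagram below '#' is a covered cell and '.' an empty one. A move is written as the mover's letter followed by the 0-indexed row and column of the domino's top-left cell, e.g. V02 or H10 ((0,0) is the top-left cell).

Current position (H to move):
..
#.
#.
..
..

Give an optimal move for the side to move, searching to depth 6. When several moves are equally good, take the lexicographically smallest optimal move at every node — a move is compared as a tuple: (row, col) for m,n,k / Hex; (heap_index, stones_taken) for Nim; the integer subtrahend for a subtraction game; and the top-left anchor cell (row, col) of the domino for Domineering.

H's best at [../#./#./../..]: H30

ply 1, H at ../#./#./../.. | H00=-1→##/#./#./../..; H30=+1→../#./#./##/..*; H40=+1→../#./#./../##
ply 2, V at ../#./#./##/.. | V01=-1→.#/##/#./##/..*; V11=-1→../##/##/##/..
ply 3, H at .#/##/#./##/.. | H40=+1→.#/##/#./##/##*
ply 4: .#/##/#./##/## is terminal -1 (V); from ../#./#./../.. depth 6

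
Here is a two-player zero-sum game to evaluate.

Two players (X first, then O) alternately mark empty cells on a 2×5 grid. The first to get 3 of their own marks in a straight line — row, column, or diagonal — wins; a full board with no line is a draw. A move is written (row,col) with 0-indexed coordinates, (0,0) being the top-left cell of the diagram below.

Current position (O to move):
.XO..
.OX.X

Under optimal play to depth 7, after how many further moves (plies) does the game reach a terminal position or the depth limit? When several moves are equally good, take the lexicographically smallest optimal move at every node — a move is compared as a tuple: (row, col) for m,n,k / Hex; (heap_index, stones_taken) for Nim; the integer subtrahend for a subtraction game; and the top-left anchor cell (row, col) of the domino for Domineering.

ply 1, O at .XO../.OX.X | (0,0)=-1→OXO../.OX.X; (0,3)=-1→.XOO./.OX.X; (0,4)=-1→.XO.O/.OX.X; (1,0)=-1→.XO../OOX.X; (1,3)=+0→.XO../.OXOX*
ply 2, X at .XO../.OXOX | (0,0)=+0→XXO../.OXOX*; (0,3)=+0→.XOX./.OXOX; (0,4)=+0→.XO.X/.OXOX; (1,0)=+0→.XO../XOXOX
ply 3, O at XXO../.OXOX | (0,3)=+0→XXOO./.OXOX*; (0,4)=+0→XXO.O/.OXOX; (1,0)=+0→XXO../OOXOX
ply 4, X at XXOO./.OXOX | (0,4)=+0→XXOOX/.OXOX*; (1,0)=-1→XXOO./XOXOX
ply 5, O at XXOOX/.OXOX | (1,0)=+0→XXOOX/OOXOX*
ply 6: XXOOX/OOXOX is terminal +0 (X); from .XO../.OX.X depth 7

PV length from [.XO../.OX.X]: 5 plies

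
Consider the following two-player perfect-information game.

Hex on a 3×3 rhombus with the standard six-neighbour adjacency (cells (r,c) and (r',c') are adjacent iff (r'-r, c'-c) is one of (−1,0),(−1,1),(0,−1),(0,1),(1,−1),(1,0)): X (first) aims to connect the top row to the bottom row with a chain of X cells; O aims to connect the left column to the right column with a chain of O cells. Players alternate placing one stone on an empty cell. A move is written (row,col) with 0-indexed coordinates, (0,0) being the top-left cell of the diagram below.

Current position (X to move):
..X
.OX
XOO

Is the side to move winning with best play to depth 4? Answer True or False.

X winning at [..X/.OX/XOO]: True

[..X/.OX/XOO] X move#1: (0,0):-1/X.X/.OX/XOO, (0,1):-1/.XX/.OX/XOO, (1,0):+1/..X/XOX/XOO*
[..X/XOX/XOO] O move#2: (0,0):-1/O.X/XOX/XOO*, (0,1):-1/.OX/XOX/XOO
[O.X/XOX/XOO] X move#3: (0,1):+1/OXX/XOX/XOO*
[OXX/XOX/XOO] end (terminal -1, O#4); searched ..X/.OX/XOO to 4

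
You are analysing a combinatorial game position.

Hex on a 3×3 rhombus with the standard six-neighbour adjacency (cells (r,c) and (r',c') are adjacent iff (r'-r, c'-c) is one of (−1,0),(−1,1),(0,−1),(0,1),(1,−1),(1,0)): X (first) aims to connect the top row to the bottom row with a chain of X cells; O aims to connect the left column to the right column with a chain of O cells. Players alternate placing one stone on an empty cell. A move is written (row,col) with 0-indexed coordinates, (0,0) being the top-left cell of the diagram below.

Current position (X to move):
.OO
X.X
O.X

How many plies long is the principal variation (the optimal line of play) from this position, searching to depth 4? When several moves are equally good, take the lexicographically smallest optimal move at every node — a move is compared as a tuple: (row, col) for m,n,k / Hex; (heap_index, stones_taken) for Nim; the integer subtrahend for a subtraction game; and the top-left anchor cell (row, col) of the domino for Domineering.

PV length from [.OO/X.X/O.X]: 2 plies

[.OO/X.X/O.X] X move#1: (0,0):-1/XOO/X.X/O.X*, (1,1):-1/.OO/XXX/O.X, (2,1):-1/.OO/X.X/OXX
[XOO/X.X/O.X] O move#2: (1,1):+1/XOO/XOX/O.X*, (2,1):-1/XOO/X.X/OOX
[XOO/XOX/O.X] end (terminal -1, X#3); searched .OO/X.X/O.X to 4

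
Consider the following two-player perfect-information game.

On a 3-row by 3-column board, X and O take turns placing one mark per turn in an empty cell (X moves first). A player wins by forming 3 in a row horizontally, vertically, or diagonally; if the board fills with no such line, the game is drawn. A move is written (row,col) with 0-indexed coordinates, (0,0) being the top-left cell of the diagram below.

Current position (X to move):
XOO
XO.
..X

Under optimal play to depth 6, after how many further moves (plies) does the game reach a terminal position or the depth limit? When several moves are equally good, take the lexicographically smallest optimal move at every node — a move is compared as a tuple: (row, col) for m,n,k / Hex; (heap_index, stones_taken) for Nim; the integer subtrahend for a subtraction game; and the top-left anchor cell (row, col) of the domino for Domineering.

PV length from [XOO/XO./..X]: 1 ply

ply 1, X at XOO/XO./..X | (1,2)=-1→XOO/XOX/..X; (2,0)=+1→XOO/XO./X.X*; (2,1)=-1→XOO/XO./.XX
ply 2: XOO/XO./X.X is terminal -1 (O); from XOO/XO./..X depth 6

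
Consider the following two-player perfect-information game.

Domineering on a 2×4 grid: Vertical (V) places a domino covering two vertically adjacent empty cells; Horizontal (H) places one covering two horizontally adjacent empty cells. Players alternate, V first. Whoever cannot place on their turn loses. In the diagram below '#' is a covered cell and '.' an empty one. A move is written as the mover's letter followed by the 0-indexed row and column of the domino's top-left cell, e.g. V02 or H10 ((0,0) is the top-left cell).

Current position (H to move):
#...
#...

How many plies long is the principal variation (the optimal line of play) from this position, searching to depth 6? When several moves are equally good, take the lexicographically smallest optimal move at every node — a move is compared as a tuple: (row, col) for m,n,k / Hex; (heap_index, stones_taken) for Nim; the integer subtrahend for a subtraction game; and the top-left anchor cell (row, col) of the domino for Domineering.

PV length from [#.../#...]: 3 plies

[#.../#...] H move#1: H01:+1/###./#...*, H02:+1/#.##/#..., H11:+1/#.../###., H12:+1/#.../#.##
[###./#...] V move#2: V03:-1/####/#..#*
[####/#..#] H move#3: H11:+1/####/####*
[####/####] end (terminal -1, V#4); searched #.../#... to 6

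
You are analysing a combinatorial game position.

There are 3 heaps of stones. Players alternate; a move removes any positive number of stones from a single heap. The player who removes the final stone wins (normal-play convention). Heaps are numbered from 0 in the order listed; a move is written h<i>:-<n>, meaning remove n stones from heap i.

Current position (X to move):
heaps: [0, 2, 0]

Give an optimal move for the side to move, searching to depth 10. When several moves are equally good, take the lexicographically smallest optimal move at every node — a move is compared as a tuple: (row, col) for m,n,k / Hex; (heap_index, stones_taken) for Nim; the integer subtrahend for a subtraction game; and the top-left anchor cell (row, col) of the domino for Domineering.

[(0,2,0)] X move#1: h1:-1:-1/(0,1,0), h1:-2:+1/(0,0,0)*
[(0,0,0)] end (terminal -1, O#2); searched (0,2,0) to 10

X's best at [(0,2,0)]: h1:-2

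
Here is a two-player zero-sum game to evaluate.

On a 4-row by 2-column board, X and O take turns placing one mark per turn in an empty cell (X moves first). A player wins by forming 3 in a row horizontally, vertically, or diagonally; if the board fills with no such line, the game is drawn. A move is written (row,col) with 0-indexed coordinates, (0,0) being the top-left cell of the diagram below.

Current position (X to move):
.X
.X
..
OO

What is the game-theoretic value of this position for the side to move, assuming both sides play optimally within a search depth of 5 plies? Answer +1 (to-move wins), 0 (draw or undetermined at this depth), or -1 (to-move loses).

[.X/.X/../OO] X move#1: (0,0):+0/XX/.X/../OO, (1,0):+0/.X/XX/../OO, (2,0):+0/.X/.X/X./OO, (2,1):+1/.X/.X/.X/OO*
[.X/.X/.X/OO] end (terminal -1, O#2); searched .X/.X/../OO to 5

value(.X/.X/../OO, X) = +1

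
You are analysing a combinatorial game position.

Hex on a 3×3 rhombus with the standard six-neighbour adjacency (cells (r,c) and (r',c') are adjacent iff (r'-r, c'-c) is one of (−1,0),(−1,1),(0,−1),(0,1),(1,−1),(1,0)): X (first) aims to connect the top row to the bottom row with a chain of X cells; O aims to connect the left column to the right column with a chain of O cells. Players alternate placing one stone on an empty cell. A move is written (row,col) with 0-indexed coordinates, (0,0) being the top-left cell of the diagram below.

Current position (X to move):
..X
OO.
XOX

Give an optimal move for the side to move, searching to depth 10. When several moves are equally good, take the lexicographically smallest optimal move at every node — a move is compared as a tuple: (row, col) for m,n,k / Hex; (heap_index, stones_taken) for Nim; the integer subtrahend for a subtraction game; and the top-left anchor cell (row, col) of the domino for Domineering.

X's best at [..X/OO./XOX]: (1,2)

ply 1, X at ..X/OO./XOX | (0,0)=-1→X.X/OO./XOX; (0,1)=-1→.XX/OO./XOX; (1,2)=+1→..X/OOX/XOX*
ply 2: ..X/OOX/XOX is terminal -1 (O); from ..X/OO./XOX depth 10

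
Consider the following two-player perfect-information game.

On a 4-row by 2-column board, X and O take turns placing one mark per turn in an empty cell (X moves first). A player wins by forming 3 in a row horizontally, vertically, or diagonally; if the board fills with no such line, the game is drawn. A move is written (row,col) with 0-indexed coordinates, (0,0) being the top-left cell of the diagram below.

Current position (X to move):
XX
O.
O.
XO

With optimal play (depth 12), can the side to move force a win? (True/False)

p1 X@[XX/O./O./XO]: (1,1)[XX/OX/O./XO]+0* (2,1)[XX/O./OX/XO]+0
p2 O@[XX/OX/O./XO]: (2,1)[XX/OX/OO/XO]+0*
p3 X@[XX/OX/OO/XO] terminal +0; root [XX/O./O./XO] d12

X winning at [XX/O./O./XO]: False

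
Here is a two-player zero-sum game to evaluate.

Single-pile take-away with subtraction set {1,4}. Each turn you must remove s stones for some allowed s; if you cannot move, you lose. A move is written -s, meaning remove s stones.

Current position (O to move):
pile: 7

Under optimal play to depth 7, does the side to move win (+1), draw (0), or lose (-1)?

value(7, O) = -1

[7] O move#1: -1:-1/6*, -4:-1/3
[6] X move#2: -1:+1/5*, -4:+1/2
[5] O move#3: -1:-1/4*, -4:-1/1
[4] X move#4: -1:-1/3, -4:+1/0*
[0] end (terminal -1, O#5); searched 7 to 7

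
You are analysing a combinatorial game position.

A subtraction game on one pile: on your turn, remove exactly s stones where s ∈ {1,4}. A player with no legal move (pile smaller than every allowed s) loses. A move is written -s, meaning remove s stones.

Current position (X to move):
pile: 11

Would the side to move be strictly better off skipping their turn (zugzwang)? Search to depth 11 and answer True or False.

ply 1, X at 11 | -1=+1→10*; -4=+1→7
ply 2, O at 10 | -1=-1→9*; -4=-1→6
ply 3, X at 9 | -1=-1→8; -4=+1→5*
ply 4, O at 5 | -1=-1→4*; -4=-1→1
ply 5, X at 4 | -1=-1→3; -4=+1→0*
ply 6: 0 is terminal -1 (O); from 11 depth 11
suppose X passes — search the same position with O to move:
pass> ply 1, O at 11 | -1=+1→10*; -4=+1→7
pass> ply 2, X at 10 | -1=-1→9*; -4=-1→6
pass> ply 3, O at 9 | -1=-1→8; -4=+1→5*
pass> ply 4, X at 5 | -1=-1→4*; -4=-1→1
pass> ply 5, O at 4 | -1=-1→3; -4=+1→0*
pass> ply 6: 0 is terminal -1 (X); from 11 depth 11
for X: play +1, pass -1

zugzwang(11, X) = False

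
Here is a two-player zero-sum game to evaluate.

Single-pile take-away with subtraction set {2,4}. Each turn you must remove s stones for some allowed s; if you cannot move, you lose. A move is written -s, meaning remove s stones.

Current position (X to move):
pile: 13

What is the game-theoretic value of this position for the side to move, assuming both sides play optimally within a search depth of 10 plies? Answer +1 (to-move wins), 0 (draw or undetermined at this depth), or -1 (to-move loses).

[13] X move#1: -2:-1/11*, -4:-1/9
[11] O move#2: -2:-1/9, -4:+1/7*
[7] X move#3: -2:-1/5*, -4:-1/3
[5] O move#4: -2:-1/3, -4:+1/1*
[1] end (terminal -1, X#5); searched 13 to 10

value(13, X) = -1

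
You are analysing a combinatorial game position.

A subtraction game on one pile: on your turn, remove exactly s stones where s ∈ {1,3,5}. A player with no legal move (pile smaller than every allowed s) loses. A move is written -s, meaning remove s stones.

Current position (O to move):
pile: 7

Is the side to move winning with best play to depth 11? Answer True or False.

[7] O move#1: -1:+1/6*, -3:+1/4, -5:+1/2
[6] X move#2: -1:-1/5*, -3:-1/3, -5:-1/1
[5] O move#3: -1:+1/4*, -3:+1/2, -5:+1/0
[4] X move#4: -1:-1/3*, -3:-1/1
[3] O move#5: -1:+1/2*, -3:+1/0
[2] X move#6: -1:-1/1*
[1] O move#7: -1:+1/0*
[0] end (terminal -1, X#8); searched 7 to 11

O winning at [7]: True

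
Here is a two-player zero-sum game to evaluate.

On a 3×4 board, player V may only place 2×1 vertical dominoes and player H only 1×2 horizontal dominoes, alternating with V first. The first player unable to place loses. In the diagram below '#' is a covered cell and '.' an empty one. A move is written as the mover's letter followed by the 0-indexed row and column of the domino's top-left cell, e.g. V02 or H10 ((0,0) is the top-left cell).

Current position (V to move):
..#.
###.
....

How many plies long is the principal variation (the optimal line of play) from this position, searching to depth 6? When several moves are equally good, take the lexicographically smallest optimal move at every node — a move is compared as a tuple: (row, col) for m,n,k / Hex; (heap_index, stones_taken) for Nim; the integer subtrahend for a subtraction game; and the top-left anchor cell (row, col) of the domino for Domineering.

PV length from [..#./###./....]: 2 plies

p1 V@[..#./###./....]: V03[..##/####/....]-1* V13[..#./####/...#]-1
p2 H@[..##/####/....]: H00[####/####/....]+1* H20[..##/####/##..]+1 H21[..##/####/.##.]+1 H22[..##/####/..##]+1
p3 V@[####/####/....] terminal -1; root [..#./###./....] d6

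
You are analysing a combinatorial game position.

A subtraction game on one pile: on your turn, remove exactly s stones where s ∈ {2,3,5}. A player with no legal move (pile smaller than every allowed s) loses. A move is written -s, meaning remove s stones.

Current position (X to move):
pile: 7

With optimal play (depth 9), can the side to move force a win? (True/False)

X winning at [7]: False

[7] X move#1: -2:-1/5*, -3:-1/4, -5:-1/2
[5] O move#2: -2:-1/3, -3:-1/2, -5:+1/0*
[0] end (terminal -1, X#3); searched 7 to 9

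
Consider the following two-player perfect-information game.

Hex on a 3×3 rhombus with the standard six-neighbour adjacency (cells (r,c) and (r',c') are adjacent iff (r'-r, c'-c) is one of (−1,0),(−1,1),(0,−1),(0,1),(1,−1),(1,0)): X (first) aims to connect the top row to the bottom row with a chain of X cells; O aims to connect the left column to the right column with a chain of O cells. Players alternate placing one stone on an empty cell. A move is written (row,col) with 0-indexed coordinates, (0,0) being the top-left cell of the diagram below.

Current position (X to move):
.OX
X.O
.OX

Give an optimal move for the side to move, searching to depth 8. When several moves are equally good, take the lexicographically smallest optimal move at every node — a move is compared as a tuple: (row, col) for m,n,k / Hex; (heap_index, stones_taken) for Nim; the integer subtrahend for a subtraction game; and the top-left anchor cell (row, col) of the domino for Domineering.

X's best at [.OX/X.O/.OX]: (2,0)

ply 1, X at .OX/X.O/.OX | (0,0)=-1→XOX/X.O/.OX; (1,1)=-1→.OX/XXO/.OX; (2,0)=+1→.OX/X.O/XOX*
ply 2, O at .OX/X.O/XOX | (0,0)=-1→OOX/X.O/XOX*; (1,1)=-1→.OX/XOO/XOX
ply 3, X at OOX/X.O/XOX | (1,1)=+1→OOX/XXO/XOX*
ply 4: OOX/XXO/XOX is terminal -1 (O); from .OX/X.O/.OX depth 8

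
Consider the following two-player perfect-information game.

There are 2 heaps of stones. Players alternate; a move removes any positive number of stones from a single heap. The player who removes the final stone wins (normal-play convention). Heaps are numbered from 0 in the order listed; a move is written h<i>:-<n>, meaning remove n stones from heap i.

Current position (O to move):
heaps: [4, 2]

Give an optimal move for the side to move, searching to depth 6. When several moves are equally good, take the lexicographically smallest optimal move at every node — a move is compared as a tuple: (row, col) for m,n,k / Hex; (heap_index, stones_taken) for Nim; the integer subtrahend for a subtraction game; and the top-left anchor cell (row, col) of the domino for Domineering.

[(4,2)] O move#1: h0:-1:-1/(3,2), h0:-2:+1/(2,2)*, h0:-3:-1/(1,2), h0:-4:-1/(0,2), h1:-1:-1/(4,1), h1:-2:-1/(4,0)
[(2,2)] X move#2: h0:-1:-1/(1,2)*, h0:-2:-1/(0,2), h1:-1:-1/(2,1), h1:-2:-1/(2,0)
[(1,2)] O move#3: h0:-1:-1/(0,2), h1:-1:+1/(1,1)*, h1:-2:-1/(1,0)
[(1,1)] X move#4: h0:-1:-1/(0,1)*, h1:-1:-1/(1,0)
[(0,1)] O move#5: h1:-1:+1/(0,0)*
[(0,0)] end (terminal -1, X#6); searched (4,2) to 6

O's best at [(4,2)]: h0:-2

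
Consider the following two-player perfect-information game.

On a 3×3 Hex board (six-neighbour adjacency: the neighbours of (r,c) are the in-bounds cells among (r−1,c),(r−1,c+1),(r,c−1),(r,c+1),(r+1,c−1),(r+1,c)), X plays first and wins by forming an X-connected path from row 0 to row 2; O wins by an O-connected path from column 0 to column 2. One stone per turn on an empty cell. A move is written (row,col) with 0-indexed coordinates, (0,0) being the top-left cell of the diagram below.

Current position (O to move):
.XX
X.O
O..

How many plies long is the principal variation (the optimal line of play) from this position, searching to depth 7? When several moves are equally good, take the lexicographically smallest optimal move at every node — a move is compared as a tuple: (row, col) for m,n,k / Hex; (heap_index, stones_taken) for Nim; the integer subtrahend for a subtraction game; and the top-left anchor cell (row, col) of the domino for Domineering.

[.XX/X.O/O..] O move#1: (0,0):+1/OXX/X.O/O..*, (1,1):+1/.XX/XOO/O.., (2,1):+1/.XX/X.O/OO., (2,2):+1/.XX/X.O/O.O
[OXX/X.O/O..] X move#2: (1,1):-1/OXX/XXO/O..*, (2,1):-1/OXX/X.O/OX., (2,2):-1/OXX/X.O/O.X
[OXX/XXO/O..] O move#3: (2,1):+1/OXX/XXO/OO.*, (2,2):-1/OXX/XXO/O.O
[OXX/XXO/OO.] end (terminal -1, X#4); searched .XX/X.O/O.. to 7

PV length from [.XX/X.O/O..]: 3 plies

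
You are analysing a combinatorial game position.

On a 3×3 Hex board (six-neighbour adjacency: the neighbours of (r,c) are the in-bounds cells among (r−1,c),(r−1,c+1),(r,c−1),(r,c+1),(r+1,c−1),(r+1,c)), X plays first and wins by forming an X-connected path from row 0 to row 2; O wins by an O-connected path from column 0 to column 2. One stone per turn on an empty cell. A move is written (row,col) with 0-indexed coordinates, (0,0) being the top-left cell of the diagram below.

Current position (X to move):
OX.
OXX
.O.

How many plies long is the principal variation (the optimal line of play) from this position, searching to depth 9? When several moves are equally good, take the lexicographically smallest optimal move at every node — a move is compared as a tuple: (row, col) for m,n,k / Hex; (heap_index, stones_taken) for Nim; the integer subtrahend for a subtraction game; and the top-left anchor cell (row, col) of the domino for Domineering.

PV length from [OX./OXX/.O.]: 3 plies

p1 X@[OX./OXX/.O.]: (0,2)[OXX/OXX/.O.]+1* (2,0)[OX./OXX/XO.]+1 (2,2)[OX./OXX/.OX]+1
p2 O@[OXX/OXX/.O.]: (2,0)[OXX/OXX/OO.]-1* (2,2)[OXX/OXX/.OO]-1
p3 X@[OXX/OXX/OO.]: (2,2)[OXX/OXX/OOX]+1*
p4 O@[OXX/OXX/OOX] terminal -1; root [OX./OXX/.O.] d9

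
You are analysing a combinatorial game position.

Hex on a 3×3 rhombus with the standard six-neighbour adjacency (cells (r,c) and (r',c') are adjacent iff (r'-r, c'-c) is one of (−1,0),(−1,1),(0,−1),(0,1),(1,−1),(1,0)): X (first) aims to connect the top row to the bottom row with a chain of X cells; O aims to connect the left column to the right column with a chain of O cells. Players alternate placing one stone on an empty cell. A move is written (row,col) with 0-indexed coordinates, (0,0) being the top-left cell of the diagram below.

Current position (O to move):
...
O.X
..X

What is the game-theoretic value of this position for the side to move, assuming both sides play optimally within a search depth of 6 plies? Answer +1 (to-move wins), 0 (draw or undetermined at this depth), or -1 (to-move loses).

p1 O@[.../O.X/..X]: (0,0)[O../O.X/..X]-1 (0,1)[.O./O.X/..X]-1 (0,2)[..O/O.X/..X]+1* (1,1)[.../OOX/..X]-1 (2,0)[.../O.X/O.X]-1 (2,1)[.../O.X/.OX]-1
p2 X@[..O/O.X/..X]: (0,0)[X.O/O.X/..X]-1* (0,1)[.XO/O.X/..X]-1 (1,1)[..O/OXX/..X]-1 (2,0)[..O/O.X/X.X]-1 (2,1)[..O/O.X/.XX]-1
p3 O@[X.O/O.X/..X]: (0,1)[XOO/O.X/..X]+1* (1,1)[X.O/OOX/..X]+1 (2,0)[X.O/O.X/O.X]+1 (2,1)[X.O/O.X/.OX]+1
p4 X@[XOO/O.X/..X] terminal -1; root [.../O.X/..X] d6

value(.../O.X/..X, O) = +1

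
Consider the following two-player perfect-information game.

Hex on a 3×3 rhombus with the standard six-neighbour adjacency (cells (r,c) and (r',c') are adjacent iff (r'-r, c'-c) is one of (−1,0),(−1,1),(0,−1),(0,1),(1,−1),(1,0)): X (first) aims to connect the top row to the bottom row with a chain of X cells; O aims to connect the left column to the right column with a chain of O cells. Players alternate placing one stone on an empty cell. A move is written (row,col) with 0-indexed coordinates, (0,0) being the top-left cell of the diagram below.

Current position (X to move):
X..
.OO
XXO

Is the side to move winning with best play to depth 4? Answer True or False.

X winning at [X../.OO/XXO]: True

ply 1, X at X../.OO/XXO | (0,1)=-1→XX./.OO/XXO; (0,2)=-1→X.X/.OO/XXO; (1,0)=+1→X../XOO/XXO*
ply 2: X../XOO/XXO is terminal -1 (O); from X../.OO/XXO depth 4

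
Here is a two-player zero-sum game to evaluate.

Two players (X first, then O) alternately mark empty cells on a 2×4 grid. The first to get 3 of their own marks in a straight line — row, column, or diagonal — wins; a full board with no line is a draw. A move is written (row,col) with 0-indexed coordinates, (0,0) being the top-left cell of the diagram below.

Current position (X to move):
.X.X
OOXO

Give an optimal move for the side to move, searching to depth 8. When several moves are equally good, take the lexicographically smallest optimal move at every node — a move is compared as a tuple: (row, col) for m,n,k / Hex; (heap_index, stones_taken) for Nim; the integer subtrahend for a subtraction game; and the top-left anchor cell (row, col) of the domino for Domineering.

X's best at [.X.X/OOXO]: (0,2)

[.X.X/OOXO] X move#1: (0,0):+0/XX.X/OOXO, (0,2):+1/.XXX/OOXO*
[.XXX/OOXO] end (terminal -1, O#2); searched .X.X/OOXO to 8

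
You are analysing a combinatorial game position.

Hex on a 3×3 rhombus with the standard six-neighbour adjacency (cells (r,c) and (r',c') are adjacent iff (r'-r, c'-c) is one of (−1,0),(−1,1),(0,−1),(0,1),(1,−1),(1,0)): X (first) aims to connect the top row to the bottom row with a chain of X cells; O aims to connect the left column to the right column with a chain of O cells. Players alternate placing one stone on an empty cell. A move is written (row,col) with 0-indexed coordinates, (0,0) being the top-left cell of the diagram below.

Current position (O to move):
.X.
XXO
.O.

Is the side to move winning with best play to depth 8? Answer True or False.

p1 O@[.X./XXO/.O.]: (0,0)[OX./XXO/.O.]-1 (0,2)[.XO/XXO/.O.]-1 (2,0)[.X./XXO/OO.]+1* (2,2)[.X./XXO/.OO]-1
p2 X@[.X./XXO/OO.] terminal -1; root [.X./XXO/.O.] d8

O winning at [.X./XXO/.O.]: True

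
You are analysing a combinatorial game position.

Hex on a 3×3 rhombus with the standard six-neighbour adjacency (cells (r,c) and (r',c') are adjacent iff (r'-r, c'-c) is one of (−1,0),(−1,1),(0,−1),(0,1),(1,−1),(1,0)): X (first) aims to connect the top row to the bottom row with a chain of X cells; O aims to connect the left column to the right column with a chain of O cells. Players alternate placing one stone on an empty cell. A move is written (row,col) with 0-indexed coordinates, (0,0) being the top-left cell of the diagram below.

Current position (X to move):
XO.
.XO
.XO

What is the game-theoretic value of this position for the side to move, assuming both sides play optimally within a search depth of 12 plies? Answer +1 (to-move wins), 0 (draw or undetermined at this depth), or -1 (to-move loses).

value(XO./.XO/.XO, X) = +1

p1 X@[XO./.XO/.XO]: (0,2)[XOX/.XO/.XO]+1* (1,0)[XO./XXO/.XO]+1 (2,0)[XO./.XO/XXO]+1
p2 O@[XOX/.XO/.XO] terminal -1; root [XO./.XO/.XO] d12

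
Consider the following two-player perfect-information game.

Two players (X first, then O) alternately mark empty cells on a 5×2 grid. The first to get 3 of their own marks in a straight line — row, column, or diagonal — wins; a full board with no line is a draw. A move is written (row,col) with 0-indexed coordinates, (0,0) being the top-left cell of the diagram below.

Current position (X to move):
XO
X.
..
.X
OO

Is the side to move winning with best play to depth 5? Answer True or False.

X winning at [XO/X./../.X/OO]: True

p1 X@[XO/X./../.X/OO]: (1,1)[XO/XX/../.X/OO]+1* (2,0)[XO/X./X./.X/OO]+1 (2,1)[XO/X./.X/.X/OO]+1 (3,0)[XO/X./../XX/OO]+0
p2 O@[XO/XX/../.X/OO]: (2,0)[XO/XX/O./.X/OO]-1* (2,1)[XO/XX/.O/.X/OO]-1 (3,0)[XO/XX/../OX/OO]-1
p3 X@[XO/XX/O./.X/OO]: (2,1)[XO/XX/OX/.X/OO]+1* (3,0)[XO/XX/O./XX/OO]+0
p4 O@[XO/XX/OX/.X/OO] terminal -1; root [XO/X./../.X/OO] d5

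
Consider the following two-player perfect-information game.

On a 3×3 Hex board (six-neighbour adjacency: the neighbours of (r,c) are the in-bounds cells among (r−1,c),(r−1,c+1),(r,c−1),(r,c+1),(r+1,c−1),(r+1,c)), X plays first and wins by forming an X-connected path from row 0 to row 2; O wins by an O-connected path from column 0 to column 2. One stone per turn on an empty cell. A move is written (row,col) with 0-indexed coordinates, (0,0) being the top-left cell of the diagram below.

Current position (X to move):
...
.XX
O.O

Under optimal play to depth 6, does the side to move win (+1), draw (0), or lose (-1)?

value(.../.XX/O.O, X) = +1

p1 X@[.../.XX/O.O]: (0,0)[X../.XX/O.O]-1 (0,1)[.X./.XX/O.O]-1 (0,2)[..X/.XX/O.O]-1 (1,0)[.../XXX/O.O]-1 (2,1)[.../.XX/OXO]+1*
p2 O@[.../.XX/OXO]: (0,0)[O../.XX/OXO]-1* (0,1)[.O./.XX/OXO]-1 (0,2)[..O/.XX/OXO]-1 (1,0)[.../OXX/OXO]-1
p3 X@[O../.XX/OXO]: (0,1)[OX./.XX/OXO]+1* (0,2)[O.X/.XX/OXO]+1 (1,0)[O../XXX/OXO]+1
p4 O@[OX./.XX/OXO] terminal -1; root [.../.XX/O.O] d6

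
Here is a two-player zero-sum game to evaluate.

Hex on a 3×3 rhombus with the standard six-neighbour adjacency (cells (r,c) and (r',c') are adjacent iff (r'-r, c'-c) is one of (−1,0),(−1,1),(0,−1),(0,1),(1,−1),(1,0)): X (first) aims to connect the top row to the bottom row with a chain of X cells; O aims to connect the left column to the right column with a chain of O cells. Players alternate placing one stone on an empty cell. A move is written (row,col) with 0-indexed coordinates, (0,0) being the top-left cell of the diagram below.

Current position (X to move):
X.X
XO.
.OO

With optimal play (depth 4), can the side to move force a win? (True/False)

X winning at [X.X/XO./.OO]: True

ply 1, X at X.X/XO./.OO | (0,1)=-1→XXX/XO./.OO; (1,2)=-1→X.X/XOX/.OO; (2,0)=+1→X.X/XO./XOO*
ply 2: X.X/XO./XOO is terminal -1 (O); from X.X/XO./.OO depth 4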